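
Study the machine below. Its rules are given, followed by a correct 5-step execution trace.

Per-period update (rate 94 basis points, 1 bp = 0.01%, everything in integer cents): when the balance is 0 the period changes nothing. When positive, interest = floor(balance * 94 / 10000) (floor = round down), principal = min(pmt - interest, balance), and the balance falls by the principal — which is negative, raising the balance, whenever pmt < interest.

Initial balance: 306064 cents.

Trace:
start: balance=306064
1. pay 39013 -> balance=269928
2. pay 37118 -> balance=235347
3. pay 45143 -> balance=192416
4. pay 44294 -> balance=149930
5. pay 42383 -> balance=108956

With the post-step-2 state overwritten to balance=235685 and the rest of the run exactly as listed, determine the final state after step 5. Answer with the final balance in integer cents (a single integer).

state after step 2 := balance=235685
3. pay 45143 -> balance=192757
4. pay 44294 -> balance=150274
5. pay 42383 -> balance=109303

109303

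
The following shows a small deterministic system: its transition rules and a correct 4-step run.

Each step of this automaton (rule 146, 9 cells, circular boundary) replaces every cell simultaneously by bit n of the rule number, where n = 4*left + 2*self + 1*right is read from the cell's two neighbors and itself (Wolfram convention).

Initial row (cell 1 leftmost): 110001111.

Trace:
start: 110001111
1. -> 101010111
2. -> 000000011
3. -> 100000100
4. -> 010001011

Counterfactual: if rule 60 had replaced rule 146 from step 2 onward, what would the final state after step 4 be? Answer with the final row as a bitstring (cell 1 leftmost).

011000011

(re-executing steps 2..4 under rule 60; state before step 2: 101010111)
2. -> 011111100
3. -> 010000010
4. -> 011000011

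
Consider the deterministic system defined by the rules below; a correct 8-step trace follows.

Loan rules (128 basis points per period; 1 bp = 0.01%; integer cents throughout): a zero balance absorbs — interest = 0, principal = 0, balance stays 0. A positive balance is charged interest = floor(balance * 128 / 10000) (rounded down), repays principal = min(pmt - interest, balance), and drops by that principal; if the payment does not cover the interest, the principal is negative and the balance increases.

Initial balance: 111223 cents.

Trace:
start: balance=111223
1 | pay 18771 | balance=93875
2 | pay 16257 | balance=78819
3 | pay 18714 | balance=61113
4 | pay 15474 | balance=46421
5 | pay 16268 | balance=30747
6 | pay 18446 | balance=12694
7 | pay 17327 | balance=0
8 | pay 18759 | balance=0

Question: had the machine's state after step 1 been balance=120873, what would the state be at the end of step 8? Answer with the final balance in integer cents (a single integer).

state after step 1 := balance=120873
2 | pay 16257 | balance=106163
3 | pay 18714 | balance=88807
4 | pay 15474 | balance=74469
5 | pay 16268 | balance=59154
6 | pay 18446 | balance=41465
7 | pay 17327 | balance=24668
8 | pay 18759 | balance=6224

6224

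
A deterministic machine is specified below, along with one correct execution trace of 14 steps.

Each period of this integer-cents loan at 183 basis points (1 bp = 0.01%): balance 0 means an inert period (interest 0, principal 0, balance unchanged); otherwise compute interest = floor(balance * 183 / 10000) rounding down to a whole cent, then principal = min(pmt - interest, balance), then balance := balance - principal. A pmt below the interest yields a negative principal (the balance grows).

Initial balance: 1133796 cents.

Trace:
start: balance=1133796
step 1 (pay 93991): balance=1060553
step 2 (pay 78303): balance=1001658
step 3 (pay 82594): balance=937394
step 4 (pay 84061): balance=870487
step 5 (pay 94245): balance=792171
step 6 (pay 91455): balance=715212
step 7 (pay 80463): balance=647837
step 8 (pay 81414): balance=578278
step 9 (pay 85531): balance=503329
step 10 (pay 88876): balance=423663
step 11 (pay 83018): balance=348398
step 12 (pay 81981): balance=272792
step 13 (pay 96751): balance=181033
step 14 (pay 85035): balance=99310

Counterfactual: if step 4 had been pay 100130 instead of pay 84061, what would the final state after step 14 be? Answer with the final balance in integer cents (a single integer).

(re-executing from step 4 with the substitution; state before step 4: balance=937394)
step 4 (pay 100130): balance=854418
step 5 (pay 94245): balance=775808
step 6 (pay 91455): balance=698550
step 7 (pay 80463): balance=630870
step 8 (pay 81414): balance=561000
step 9 (pay 85531): balance=485735
step 10 (pay 88876): balance=405747
step 11 (pay 83018): balance=330154
step 12 (pay 81981): balance=254214
step 13 (pay 96751): balance=162115
step 14 (pay 85035): balance=80046

80046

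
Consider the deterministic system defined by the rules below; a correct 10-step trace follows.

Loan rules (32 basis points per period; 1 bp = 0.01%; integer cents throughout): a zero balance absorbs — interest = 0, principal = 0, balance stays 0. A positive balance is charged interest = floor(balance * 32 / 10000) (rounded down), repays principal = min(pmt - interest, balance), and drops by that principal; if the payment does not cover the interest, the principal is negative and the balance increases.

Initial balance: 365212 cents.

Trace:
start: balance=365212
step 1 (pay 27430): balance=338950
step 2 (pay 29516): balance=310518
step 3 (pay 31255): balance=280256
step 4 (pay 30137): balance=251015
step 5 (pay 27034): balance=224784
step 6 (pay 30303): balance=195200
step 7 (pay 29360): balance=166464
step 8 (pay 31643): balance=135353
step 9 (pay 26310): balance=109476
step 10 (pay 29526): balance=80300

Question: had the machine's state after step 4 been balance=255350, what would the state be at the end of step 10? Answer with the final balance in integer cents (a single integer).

state after step 4 := balance=255350
step 5 (pay 27034): balance=229133
step 6 (pay 30303): balance=199563
step 7 (pay 29360): balance=170841
step 8 (pay 31643): balance=139744
step 9 (pay 26310): balance=113881
step 10 (pay 29526): balance=84719

84719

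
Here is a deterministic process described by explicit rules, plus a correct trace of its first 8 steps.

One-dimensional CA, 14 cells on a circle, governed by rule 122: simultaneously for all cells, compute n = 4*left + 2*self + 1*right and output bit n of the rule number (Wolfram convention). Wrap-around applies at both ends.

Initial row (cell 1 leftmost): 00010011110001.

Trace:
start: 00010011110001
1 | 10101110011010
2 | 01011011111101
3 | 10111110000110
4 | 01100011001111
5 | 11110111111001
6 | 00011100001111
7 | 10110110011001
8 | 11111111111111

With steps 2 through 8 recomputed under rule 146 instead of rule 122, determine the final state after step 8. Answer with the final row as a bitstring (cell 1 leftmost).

(re-executing steps 2..8 under rule 146; state before step 2: 10101110011010)
2 | 00000101100000
3 | 00001000010000
4 | 00010100101000
5 | 00100011000100
6 | 01010100101010
7 | 10000011000001
8 | 01000100100010

01000100100010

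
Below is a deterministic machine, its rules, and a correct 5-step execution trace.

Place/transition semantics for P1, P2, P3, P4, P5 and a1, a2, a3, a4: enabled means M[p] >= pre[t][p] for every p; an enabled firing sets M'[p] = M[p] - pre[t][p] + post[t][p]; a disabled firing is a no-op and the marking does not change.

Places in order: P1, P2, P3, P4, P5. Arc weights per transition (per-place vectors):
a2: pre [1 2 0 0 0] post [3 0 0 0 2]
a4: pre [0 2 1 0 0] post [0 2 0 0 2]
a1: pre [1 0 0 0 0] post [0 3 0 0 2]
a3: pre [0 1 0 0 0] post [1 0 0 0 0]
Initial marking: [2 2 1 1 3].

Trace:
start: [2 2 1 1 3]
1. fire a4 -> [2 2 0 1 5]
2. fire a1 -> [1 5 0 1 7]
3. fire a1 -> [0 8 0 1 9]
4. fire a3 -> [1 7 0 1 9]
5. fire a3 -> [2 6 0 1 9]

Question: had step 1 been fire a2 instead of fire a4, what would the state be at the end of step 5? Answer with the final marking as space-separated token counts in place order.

4 4 1 1 9

(re-executing from step 1 with the substitution; state before step 1: [2 2 1 1 3])
1. fire a2 -> [4 0 1 1 5]
2. fire a1 -> [3 3 1 1 7]
3. fire a1 -> [2 6 1 1 9]
4. fire a3 -> [3 5 1 1 9]
5. fire a3 -> [4 4 1 1 9]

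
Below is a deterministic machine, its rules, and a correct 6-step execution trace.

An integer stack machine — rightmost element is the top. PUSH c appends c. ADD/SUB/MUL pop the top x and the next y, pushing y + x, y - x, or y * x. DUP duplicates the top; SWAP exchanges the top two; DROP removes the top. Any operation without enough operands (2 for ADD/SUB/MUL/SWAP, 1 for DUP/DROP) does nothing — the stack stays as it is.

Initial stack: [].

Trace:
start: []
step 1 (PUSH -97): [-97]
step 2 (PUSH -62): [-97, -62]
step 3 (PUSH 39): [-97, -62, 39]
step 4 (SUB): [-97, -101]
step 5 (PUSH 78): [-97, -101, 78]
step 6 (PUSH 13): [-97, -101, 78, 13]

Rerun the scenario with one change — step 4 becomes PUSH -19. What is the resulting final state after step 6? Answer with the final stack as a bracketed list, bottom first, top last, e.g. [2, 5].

(re-executing from step 4 with the substitution; state before step 4: [-97, -62, 39])
step 4 (PUSH -19): [-97, -62, 39, -19]
step 5 (PUSH 78): [-97, -62, 39, -19, 78]
step 6 (PUSH 13): [-97, -62, 39, -19, 78, 13]

[-97, -62, 39, -19, 78, 13]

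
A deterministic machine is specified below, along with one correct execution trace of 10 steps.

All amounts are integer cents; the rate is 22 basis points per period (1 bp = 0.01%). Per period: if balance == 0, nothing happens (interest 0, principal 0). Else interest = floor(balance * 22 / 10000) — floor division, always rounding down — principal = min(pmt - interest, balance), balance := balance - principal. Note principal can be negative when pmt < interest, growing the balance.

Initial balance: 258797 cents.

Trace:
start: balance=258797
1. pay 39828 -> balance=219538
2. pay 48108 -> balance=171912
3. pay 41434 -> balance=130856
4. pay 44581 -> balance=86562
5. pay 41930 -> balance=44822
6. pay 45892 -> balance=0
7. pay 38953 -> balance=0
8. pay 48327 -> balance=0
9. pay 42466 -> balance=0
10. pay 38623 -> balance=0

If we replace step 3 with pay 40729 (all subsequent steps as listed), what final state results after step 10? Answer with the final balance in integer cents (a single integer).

0

(re-executing from step 3 with the substitution; state before step 3: balance=171912)
3. pay 40729 -> balance=131561
4. pay 44581 -> balance=87269
5. pay 41930 -> balance=45530
6. pay 45892 -> balance=0
7. pay 38953 -> balance=0
8. pay 48327 -> balance=0
9. pay 42466 -> balance=0
10. pay 38623 -> balance=0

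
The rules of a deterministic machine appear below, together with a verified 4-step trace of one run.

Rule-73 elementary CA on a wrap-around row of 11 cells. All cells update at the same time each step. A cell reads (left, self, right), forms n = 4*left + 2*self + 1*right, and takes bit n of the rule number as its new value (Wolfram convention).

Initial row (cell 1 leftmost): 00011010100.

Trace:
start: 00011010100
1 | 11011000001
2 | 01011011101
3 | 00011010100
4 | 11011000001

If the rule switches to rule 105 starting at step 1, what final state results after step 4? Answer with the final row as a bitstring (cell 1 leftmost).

11110011000

(re-executing steps 1..4 under rule 105; state before step 1: 00011010100)
1 | 11011101001
2 | 01110110001
3 | 11011110100
4 | 11110011000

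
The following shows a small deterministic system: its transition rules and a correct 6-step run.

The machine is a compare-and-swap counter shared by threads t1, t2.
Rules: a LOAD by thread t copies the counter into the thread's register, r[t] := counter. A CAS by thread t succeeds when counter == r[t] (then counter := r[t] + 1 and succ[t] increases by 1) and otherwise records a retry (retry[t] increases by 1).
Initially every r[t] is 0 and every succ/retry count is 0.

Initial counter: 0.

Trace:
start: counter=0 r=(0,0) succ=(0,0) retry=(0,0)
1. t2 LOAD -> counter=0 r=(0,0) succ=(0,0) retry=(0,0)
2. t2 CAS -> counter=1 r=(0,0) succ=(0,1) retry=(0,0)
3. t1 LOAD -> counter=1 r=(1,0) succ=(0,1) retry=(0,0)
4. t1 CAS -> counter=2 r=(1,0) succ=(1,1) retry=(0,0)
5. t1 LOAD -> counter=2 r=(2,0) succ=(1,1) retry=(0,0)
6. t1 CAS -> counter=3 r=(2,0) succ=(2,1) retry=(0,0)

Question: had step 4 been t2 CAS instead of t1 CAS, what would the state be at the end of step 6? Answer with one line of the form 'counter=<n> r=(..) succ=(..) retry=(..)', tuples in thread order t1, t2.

counter=2 r=(1,0) succ=(1,1) retry=(0,1)

(re-executing from step 4 with the substitution; state before step 4: counter=1 r=(1,0) succ=(0,1) retry=(0,0))
4. t2 CAS -> counter=1 r=(1,0) succ=(0,1) retry=(0,1)
5. t1 LOAD -> counter=1 r=(1,0) succ=(0,1) retry=(0,1)
6. t1 CAS -> counter=2 r=(1,0) succ=(1,1) retry=(0,1)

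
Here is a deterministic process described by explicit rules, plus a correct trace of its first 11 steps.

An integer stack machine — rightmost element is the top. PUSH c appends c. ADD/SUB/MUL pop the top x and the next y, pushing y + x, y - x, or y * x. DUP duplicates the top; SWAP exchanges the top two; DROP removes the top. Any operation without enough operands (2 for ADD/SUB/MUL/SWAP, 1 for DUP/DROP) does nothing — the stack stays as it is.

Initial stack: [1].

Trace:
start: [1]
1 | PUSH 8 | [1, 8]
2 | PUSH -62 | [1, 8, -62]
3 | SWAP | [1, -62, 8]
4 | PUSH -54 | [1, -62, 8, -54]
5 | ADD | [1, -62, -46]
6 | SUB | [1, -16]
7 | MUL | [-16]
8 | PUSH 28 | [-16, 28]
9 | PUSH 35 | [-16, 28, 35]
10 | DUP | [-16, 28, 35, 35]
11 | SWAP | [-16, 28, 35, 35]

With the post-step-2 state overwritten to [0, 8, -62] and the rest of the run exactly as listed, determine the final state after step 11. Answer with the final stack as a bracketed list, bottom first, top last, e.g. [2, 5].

[0, 28, 35, 35]

state after step 2 := [0, 8, -62]
3 | SWAP | [0, -62, 8]
4 | PUSH -54 | [0, -62, 8, -54]
5 | ADD | [0, -62, -46]
6 | SUB | [0, -16]
7 | MUL | [0]
8 | PUSH 28 | [0, 28]
9 | PUSH 35 | [0, 28, 35]
10 | DUP | [0, 28, 35, 35]
11 | SWAP | [0, 28, 35, 35]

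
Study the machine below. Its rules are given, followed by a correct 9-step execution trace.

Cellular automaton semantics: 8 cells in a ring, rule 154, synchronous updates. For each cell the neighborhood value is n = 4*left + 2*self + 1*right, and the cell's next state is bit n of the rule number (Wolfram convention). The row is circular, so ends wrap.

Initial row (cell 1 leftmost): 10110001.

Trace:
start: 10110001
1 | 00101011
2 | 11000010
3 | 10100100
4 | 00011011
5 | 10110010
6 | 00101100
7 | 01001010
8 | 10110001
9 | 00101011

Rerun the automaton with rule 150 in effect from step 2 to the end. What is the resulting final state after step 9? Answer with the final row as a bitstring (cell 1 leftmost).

(re-executing steps 2..9 under rule 150; state before step 2: 00101011)
2 | 11101000
3 | 01001101
4 | 01110001
5 | 00101011
6 | 11101000
7 | 01001101
8 | 01110001
9 | 00101011

00101011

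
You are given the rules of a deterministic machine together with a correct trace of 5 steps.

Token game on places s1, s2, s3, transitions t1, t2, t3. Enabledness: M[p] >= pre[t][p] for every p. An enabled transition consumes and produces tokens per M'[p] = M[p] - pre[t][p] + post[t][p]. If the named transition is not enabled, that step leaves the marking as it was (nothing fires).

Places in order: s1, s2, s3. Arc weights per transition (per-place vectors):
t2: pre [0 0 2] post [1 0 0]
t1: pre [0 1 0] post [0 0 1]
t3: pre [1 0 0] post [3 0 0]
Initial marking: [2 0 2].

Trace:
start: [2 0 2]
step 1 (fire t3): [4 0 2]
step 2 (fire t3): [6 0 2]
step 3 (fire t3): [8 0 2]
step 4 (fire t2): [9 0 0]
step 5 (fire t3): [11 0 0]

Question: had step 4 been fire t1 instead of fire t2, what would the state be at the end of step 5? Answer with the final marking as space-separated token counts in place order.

10 0 2

(re-executing from step 4 with the substitution; state before step 4: [8 0 2])
step 4 (fire t1): [8 0 2]
step 5 (fire t3): [10 0 2]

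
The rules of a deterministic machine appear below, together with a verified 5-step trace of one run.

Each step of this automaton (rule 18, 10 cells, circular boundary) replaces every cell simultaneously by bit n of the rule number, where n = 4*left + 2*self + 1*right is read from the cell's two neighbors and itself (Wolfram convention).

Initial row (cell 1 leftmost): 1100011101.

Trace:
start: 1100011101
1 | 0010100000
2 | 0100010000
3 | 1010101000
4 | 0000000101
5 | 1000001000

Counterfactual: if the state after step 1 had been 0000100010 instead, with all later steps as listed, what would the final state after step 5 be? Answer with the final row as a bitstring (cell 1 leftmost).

state after step 1 := 0000100010
2 | 0001010101
3 | 1010000000
4 | 0001000001
5 | 1010100010

1010100010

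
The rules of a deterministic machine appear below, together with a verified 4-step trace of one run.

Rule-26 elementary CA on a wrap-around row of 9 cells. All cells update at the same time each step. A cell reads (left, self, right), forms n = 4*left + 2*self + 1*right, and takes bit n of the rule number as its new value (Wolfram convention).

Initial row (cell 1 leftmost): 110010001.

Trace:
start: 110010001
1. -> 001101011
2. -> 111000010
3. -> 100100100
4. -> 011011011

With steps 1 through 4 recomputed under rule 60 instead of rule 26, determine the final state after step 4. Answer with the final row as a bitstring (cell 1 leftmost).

110101000

(re-executing steps 1..4 under rule 60; state before step 1: 110010001)
1. -> 001011001
2. -> 101110101
3. -> 011001111
4. -> 110101000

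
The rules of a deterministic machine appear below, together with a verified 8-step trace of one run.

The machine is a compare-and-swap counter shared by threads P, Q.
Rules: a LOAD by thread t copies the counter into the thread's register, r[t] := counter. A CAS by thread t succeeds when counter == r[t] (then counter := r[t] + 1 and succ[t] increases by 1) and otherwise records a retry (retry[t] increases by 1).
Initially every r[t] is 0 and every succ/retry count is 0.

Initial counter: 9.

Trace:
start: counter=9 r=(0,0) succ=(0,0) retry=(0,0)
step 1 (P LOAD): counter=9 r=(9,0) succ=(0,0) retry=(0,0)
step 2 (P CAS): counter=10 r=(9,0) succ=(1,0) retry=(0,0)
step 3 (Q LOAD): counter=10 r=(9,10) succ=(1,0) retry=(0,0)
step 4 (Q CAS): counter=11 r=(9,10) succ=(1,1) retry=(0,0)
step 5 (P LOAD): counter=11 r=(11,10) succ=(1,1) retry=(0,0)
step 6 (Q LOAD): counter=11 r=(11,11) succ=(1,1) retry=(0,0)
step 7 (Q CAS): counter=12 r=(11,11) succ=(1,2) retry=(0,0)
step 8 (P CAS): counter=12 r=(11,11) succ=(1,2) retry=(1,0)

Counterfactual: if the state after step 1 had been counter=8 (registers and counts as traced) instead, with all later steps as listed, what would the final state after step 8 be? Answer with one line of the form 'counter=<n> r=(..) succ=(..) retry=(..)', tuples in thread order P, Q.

counter=10 r=(9,9) succ=(0,2) retry=(2,0)

state after step 1 := counter=8 r=(9,0) succ=(0,0) retry=(0,0)
step 2 (P CAS): counter=8 r=(9,0) succ=(0,0) retry=(1,0)
step 3 (Q LOAD): counter=8 r=(9,8) succ=(0,0) retry=(1,0)
step 4 (Q CAS): counter=9 r=(9,8) succ=(0,1) retry=(1,0)
step 5 (P LOAD): counter=9 r=(9,8) succ=(0,1) retry=(1,0)
step 6 (Q LOAD): counter=9 r=(9,9) succ=(0,1) retry=(1,0)
step 7 (Q CAS): counter=10 r=(9,9) succ=(0,2) retry=(1,0)
step 8 (P CAS): counter=10 r=(9,9) succ=(0,2) retry=(2,0)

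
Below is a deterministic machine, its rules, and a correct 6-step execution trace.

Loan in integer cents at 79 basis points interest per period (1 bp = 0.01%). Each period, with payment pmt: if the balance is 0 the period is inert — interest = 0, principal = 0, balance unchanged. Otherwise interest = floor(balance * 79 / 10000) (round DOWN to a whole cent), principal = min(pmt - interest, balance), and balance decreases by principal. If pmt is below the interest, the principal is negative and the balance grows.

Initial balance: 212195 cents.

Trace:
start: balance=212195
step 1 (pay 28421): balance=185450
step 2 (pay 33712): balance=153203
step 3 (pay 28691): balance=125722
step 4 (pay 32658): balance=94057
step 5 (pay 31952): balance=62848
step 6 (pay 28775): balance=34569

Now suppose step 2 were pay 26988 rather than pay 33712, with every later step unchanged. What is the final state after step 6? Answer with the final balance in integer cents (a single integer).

(re-executing from step 2 with the substitution; state before step 2: balance=185450)
step 2 (pay 26988): balance=159927
step 3 (pay 28691): balance=132499
step 4 (pay 32658): balance=100887
step 5 (pay 31952): balance=69732
step 6 (pay 28775): balance=41507

41507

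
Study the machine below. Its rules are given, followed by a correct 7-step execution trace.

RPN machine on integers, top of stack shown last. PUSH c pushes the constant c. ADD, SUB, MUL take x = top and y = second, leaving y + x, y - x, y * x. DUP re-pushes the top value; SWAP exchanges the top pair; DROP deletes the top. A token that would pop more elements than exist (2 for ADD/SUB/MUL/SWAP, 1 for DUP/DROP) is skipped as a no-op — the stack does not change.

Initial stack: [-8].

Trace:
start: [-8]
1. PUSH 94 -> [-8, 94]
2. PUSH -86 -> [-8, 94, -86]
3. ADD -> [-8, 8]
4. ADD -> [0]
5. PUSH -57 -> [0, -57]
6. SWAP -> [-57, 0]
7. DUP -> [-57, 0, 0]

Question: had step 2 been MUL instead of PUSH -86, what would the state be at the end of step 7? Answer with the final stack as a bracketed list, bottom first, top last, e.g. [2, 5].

(re-executing from step 2 with the substitution; state before step 2: [-8, 94])
2. MUL -> [-752]
3. ADD -> [-752]
4. ADD -> [-752]
5. PUSH -57 -> [-752, -57]
6. SWAP -> [-57, -752]
7. DUP -> [-57, -752, -752]

[-57, -752, -752]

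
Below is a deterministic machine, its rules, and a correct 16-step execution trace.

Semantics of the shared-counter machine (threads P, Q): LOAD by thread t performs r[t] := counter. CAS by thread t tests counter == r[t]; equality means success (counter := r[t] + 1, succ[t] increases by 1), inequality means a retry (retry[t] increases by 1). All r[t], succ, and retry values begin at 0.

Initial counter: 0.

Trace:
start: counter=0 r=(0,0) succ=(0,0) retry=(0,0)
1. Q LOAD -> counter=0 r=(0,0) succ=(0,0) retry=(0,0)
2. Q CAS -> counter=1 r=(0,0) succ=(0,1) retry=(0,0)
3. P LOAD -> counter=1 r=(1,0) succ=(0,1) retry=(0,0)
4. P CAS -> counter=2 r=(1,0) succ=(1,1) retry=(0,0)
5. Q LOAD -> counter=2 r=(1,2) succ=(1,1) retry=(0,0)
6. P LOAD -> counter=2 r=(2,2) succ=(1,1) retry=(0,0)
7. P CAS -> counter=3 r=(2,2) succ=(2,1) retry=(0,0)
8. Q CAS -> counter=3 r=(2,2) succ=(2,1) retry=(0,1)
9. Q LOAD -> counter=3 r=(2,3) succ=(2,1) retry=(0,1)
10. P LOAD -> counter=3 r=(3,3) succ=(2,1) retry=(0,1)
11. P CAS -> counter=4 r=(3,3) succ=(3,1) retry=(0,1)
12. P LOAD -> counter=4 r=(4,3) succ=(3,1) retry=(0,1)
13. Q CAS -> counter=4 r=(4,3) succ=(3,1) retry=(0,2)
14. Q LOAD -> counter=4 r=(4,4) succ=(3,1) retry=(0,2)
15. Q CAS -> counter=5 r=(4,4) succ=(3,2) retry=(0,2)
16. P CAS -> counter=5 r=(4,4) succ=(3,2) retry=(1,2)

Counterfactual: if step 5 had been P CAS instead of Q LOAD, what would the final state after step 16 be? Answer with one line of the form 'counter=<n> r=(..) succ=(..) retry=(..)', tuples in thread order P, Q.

counter=5 r=(4,4) succ=(3,2) retry=(2,2)

(re-executing from step 5 with the substitution; state before step 5: counter=2 r=(1,0) succ=(1,1) retry=(0,0))
5. P CAS -> counter=2 r=(1,0) succ=(1,1) retry=(1,0)
6. P LOAD -> counter=2 r=(2,0) succ=(1,1) retry=(1,0)
7. P CAS -> counter=3 r=(2,0) succ=(2,1) retry=(1,0)
8. Q CAS -> counter=3 r=(2,0) succ=(2,1) retry=(1,1)
9. Q LOAD -> counter=3 r=(2,3) succ=(2,1) retry=(1,1)
10. P LOAD -> counter=3 r=(3,3) succ=(2,1) retry=(1,1)
11. P CAS -> counter=4 r=(3,3) succ=(3,1) retry=(1,1)
12. P LOAD -> counter=4 r=(4,3) succ=(3,1) retry=(1,1)
13. Q CAS -> counter=4 r=(4,3) succ=(3,1) retry=(1,2)
14. Q LOAD -> counter=4 r=(4,4) succ=(3,1) retry=(1,2)
15. Q CAS -> counter=5 r=(4,4) succ=(3,2) retry=(1,2)
16. P CAS -> counter=5 r=(4,4) succ=(3,2) retry=(2,2)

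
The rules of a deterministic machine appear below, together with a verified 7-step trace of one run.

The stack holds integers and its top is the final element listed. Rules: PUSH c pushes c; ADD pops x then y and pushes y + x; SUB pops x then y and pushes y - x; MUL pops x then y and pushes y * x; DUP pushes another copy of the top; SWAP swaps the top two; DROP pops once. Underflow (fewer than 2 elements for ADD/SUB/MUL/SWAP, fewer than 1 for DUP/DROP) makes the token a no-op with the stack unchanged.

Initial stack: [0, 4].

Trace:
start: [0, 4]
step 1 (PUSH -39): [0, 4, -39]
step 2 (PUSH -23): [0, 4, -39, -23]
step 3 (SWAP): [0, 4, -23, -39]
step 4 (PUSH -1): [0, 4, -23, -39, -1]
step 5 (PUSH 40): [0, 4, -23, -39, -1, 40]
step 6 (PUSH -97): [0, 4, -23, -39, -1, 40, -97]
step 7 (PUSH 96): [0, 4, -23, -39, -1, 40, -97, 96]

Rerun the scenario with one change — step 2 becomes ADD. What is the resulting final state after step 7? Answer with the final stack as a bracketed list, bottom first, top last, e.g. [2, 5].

[-35, 0, -1, 40, -97, 96]

(re-executing from step 2 with the substitution; state before step 2: [0, 4, -39])
step 2 (ADD): [0, -35]
step 3 (SWAP): [-35, 0]
step 4 (PUSH -1): [-35, 0, -1]
step 5 (PUSH 40): [-35, 0, -1, 40]
step 6 (PUSH -97): [-35, 0, -1, 40, -97]
step 7 (PUSH 96): [-35, 0, -1, 40, -97, 96]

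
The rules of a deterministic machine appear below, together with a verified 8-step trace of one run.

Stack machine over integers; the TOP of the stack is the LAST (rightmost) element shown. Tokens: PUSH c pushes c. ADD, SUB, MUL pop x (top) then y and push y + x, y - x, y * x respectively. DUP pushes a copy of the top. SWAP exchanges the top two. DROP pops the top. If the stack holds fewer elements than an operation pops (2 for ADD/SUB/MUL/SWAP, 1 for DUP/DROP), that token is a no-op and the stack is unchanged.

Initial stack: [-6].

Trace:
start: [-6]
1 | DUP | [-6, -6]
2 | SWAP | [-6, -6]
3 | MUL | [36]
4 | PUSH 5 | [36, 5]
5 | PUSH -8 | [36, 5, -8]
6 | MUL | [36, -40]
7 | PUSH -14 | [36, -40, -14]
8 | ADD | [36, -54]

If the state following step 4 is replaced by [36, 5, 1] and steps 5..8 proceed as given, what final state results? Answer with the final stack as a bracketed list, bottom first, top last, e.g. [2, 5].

[36, 5, -22]

state after step 4 := [36, 5, 1]
5 | PUSH -8 | [36, 5, 1, -8]
6 | MUL | [36, 5, -8]
7 | PUSH -14 | [36, 5, -8, -14]
8 | ADD | [36, 5, -22]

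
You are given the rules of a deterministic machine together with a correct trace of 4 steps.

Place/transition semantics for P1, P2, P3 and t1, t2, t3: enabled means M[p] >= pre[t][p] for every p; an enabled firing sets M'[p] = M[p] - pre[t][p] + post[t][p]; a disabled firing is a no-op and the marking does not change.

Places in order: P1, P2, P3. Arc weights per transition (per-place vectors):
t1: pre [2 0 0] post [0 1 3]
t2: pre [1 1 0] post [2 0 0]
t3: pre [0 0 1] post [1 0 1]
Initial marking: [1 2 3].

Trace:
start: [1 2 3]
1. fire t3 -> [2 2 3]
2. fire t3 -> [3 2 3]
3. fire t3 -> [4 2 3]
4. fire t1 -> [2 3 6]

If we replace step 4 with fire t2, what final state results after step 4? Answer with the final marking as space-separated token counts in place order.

(re-executing from step 4 with the substitution; state before step 4: [4 2 3])
4. fire t2 -> [5 1 3]

5 1 3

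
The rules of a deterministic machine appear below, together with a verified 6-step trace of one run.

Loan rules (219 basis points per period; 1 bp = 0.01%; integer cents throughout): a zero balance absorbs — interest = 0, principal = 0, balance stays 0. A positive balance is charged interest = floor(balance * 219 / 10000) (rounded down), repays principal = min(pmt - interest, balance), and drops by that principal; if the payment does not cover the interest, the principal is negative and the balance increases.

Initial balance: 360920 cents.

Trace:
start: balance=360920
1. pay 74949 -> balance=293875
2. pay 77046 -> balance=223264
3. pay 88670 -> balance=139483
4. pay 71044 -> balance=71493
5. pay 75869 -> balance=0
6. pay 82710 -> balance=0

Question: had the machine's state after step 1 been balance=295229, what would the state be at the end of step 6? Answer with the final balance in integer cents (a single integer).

0

state after step 1 := balance=295229
2. pay 77046 -> balance=224648
3. pay 88670 -> balance=140897
4. pay 71044 -> balance=72938
5. pay 75869 -> balance=0
6. pay 82710 -> balance=0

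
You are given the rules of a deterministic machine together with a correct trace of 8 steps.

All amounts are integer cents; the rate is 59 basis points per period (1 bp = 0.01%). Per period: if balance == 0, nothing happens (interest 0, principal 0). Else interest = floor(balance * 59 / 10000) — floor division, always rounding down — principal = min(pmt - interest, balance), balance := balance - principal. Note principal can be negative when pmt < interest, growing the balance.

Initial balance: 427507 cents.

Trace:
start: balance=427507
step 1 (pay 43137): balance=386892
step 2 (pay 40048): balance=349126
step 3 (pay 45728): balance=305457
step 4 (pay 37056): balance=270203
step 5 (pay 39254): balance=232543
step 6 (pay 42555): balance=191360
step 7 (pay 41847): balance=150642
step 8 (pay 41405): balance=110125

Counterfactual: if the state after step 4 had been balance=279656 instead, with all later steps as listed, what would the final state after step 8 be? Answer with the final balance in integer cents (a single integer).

state after step 4 := balance=279656
step 5 (pay 39254): balance=242051
step 6 (pay 42555): balance=200924
step 7 (pay 41847): balance=160262
step 8 (pay 41405): balance=119802

119802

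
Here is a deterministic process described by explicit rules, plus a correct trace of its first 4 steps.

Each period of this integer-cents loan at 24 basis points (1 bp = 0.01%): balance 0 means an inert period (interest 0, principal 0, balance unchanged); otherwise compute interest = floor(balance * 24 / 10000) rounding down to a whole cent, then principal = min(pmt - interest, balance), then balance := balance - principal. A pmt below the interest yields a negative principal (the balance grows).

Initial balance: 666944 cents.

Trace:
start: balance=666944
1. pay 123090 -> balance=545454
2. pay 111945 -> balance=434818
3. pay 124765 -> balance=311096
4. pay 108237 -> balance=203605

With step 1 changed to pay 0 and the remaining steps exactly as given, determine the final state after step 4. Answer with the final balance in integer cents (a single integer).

(re-executing from step 1 with the substitution; state before step 1: balance=666944)
1. pay 0 -> balance=668544
2. pay 111945 -> balance=558203
3. pay 124765 -> balance=434777
4. pay 108237 -> balance=327583

327583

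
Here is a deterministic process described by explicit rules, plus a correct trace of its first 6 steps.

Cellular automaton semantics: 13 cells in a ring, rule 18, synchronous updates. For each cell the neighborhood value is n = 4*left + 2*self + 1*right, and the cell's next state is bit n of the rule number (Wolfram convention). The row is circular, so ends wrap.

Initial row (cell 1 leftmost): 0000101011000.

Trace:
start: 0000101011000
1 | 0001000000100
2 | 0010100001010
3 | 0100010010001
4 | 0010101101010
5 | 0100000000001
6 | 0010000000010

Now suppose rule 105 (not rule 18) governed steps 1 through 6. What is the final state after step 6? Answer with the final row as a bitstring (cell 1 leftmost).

1111011001010

(re-executing steps 1..6 under rule 105; state before step 1: 0000101011000)
1 | 1110010111011
2 | 0010001101110
3 | 1000101111010
4 | 0010011001101
5 | 0000011001110
6 | 1111011001010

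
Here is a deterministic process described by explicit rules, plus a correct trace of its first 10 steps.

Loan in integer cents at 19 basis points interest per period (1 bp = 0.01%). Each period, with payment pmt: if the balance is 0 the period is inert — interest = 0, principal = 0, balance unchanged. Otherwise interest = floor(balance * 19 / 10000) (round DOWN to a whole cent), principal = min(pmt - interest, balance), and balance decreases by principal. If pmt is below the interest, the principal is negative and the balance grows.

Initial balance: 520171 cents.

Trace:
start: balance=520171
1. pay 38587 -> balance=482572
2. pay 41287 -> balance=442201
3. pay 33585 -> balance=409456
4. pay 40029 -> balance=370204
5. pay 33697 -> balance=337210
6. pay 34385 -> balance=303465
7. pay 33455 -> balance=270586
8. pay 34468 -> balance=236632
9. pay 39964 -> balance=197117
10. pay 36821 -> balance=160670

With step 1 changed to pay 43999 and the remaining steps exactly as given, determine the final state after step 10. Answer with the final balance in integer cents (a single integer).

(re-executing from step 1 with the substitution; state before step 1: balance=520171)
1. pay 43999 -> balance=477160
2. pay 41287 -> balance=436779
3. pay 33585 -> balance=404023
4. pay 40029 -> balance=364761
5. pay 33697 -> balance=331757
6. pay 34385 -> balance=298002
7. pay 33455 -> balance=265113
8. pay 34468 -> balance=231148
9. pay 39964 -> balance=191623
10. pay 36821 -> balance=155166

155166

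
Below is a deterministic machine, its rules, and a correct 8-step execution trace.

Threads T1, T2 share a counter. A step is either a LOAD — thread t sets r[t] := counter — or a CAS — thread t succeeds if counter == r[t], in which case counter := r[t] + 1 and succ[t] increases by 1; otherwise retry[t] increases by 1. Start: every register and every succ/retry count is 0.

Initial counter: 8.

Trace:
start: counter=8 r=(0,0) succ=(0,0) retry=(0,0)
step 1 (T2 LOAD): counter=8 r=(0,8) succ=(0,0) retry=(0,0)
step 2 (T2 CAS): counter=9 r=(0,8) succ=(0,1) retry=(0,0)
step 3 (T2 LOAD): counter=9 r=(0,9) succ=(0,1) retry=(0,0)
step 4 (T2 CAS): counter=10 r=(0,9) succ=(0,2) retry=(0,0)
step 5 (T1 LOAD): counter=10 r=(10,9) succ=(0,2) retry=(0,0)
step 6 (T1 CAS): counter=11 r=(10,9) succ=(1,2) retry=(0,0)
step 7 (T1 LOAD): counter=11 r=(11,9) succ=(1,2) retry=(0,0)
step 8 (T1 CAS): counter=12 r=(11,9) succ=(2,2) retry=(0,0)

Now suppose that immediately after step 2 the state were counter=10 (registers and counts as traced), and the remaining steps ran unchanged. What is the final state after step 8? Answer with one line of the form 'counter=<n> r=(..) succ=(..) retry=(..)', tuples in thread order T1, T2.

state after step 2 := counter=10 r=(0,8) succ=(0,1) retry=(0,0)
step 3 (T2 LOAD): counter=10 r=(0,10) succ=(0,1) retry=(0,0)
step 4 (T2 CAS): counter=11 r=(0,10) succ=(0,2) retry=(0,0)
step 5 (T1 LOAD): counter=11 r=(11,10) succ=(0,2) retry=(0,0)
step 6 (T1 CAS): counter=12 r=(11,10) succ=(1,2) retry=(0,0)
step 7 (T1 LOAD): counter=12 r=(12,10) succ=(1,2) retry=(0,0)
step 8 (T1 CAS): counter=13 r=(12,10) succ=(2,2) retry=(0,0)

counter=13 r=(12,10) succ=(2,2) retry=(0,0)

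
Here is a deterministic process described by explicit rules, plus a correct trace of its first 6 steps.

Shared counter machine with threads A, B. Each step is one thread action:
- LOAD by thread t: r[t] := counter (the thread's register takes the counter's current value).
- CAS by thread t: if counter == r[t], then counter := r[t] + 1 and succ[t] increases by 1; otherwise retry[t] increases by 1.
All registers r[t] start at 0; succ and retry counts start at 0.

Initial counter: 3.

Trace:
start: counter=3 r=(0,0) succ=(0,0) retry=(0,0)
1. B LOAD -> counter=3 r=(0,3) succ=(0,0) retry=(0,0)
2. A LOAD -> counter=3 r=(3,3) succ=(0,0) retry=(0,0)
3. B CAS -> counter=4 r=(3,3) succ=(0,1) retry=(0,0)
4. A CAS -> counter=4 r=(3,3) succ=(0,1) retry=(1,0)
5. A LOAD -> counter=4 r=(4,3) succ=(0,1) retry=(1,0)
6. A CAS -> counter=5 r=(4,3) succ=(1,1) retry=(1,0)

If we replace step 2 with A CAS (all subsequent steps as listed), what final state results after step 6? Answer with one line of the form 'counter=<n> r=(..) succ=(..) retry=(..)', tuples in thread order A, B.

(re-executing from step 2 with the substitution; state before step 2: counter=3 r=(0,3) succ=(0,0) retry=(0,0))
2. A CAS -> counter=3 r=(0,3) succ=(0,0) retry=(1,0)
3. B CAS -> counter=4 r=(0,3) succ=(0,1) retry=(1,0)
4. A CAS -> counter=4 r=(0,3) succ=(0,1) retry=(2,0)
5. A LOAD -> counter=4 r=(4,3) succ=(0,1) retry=(2,0)
6. A CAS -> counter=5 r=(4,3) succ=(1,1) retry=(2,0)

counter=5 r=(4,3) succ=(1,1) retry=(2,0)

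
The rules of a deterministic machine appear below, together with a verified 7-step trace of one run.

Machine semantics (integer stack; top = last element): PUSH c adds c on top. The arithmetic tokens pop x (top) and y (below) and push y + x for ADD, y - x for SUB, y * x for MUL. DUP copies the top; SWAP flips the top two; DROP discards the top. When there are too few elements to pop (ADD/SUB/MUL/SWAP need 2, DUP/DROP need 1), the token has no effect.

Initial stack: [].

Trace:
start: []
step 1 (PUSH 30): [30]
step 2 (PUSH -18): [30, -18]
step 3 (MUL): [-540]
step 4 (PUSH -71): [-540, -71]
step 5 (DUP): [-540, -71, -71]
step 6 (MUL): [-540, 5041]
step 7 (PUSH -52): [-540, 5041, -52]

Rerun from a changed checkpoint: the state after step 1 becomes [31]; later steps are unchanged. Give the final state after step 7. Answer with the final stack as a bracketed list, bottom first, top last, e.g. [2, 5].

state after step 1 := [31]
step 2 (PUSH -18): [31, -18]
step 3 (MUL): [-558]
step 4 (PUSH -71): [-558, -71]
step 5 (DUP): [-558, -71, -71]
step 6 (MUL): [-558, 5041]
step 7 (PUSH -52): [-558, 5041, -52]

[-558, 5041, -52]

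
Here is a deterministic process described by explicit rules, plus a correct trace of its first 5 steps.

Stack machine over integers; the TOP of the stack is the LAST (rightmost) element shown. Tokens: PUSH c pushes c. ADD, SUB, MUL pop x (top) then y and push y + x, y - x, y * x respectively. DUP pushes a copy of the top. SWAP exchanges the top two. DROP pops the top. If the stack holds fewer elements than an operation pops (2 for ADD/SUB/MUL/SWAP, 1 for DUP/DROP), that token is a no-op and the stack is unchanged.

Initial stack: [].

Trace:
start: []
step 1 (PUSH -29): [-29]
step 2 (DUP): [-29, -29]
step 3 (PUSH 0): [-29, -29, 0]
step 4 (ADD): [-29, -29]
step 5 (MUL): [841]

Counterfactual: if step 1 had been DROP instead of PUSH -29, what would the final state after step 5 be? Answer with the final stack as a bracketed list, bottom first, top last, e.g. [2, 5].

[0]

(re-executing from step 1 with the substitution; state before step 1: [])
step 1 (DROP): []
step 2 (DUP): []
step 3 (PUSH 0): [0]
step 4 (ADD): [0]
step 5 (MUL): [0]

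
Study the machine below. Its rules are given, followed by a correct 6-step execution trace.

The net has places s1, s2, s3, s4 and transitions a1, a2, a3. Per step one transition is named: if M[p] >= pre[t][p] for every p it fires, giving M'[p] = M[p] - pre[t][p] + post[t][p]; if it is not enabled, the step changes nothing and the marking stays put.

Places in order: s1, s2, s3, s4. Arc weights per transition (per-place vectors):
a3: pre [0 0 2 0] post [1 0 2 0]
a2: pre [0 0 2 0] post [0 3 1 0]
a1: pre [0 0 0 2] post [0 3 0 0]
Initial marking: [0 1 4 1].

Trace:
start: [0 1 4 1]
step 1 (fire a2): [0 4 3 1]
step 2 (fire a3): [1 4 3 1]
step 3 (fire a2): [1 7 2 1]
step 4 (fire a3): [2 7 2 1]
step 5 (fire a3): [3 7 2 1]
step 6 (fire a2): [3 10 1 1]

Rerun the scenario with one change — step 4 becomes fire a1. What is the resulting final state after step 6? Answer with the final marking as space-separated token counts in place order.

(re-executing from step 4 with the substitution; state before step 4: [1 7 2 1])
step 4 (fire a1): [1 7 2 1]
step 5 (fire a3): [2 7 2 1]
step 6 (fire a2): [2 10 1 1]

2 10 1 1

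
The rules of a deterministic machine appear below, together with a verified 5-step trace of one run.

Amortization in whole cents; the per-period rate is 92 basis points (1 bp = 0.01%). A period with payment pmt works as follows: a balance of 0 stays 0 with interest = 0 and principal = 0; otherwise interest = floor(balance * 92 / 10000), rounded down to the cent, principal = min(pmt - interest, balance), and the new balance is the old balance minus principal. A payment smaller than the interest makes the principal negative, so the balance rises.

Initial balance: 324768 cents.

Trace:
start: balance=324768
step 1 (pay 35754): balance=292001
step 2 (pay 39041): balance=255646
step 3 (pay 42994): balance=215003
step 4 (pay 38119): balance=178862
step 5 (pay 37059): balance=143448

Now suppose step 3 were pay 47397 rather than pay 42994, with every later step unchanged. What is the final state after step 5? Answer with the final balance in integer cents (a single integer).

138963

(re-executing from step 3 with the substitution; state before step 3: balance=255646)
step 3 (pay 47397): balance=210600
step 4 (pay 38119): balance=174418
step 5 (pay 37059): balance=138963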